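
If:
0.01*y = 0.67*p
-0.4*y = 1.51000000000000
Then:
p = -0.06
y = -3.78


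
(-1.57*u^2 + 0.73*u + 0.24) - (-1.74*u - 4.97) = -1.57*u^2 + 2.47*u + 5.21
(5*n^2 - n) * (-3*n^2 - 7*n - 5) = -15*n^4 - 32*n^3 - 18*n^2 + 5*n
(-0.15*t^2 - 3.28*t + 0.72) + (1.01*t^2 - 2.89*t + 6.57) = 0.86*t^2 - 6.17*t + 7.29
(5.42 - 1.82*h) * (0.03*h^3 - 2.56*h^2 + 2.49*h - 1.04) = -0.0546*h^4 + 4.8218*h^3 - 18.407*h^2 + 15.3886*h - 5.6368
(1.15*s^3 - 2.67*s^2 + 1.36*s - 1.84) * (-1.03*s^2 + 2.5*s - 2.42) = -1.1845*s^5 + 5.6251*s^4 - 10.8588*s^3 + 11.7566*s^2 - 7.8912*s + 4.4528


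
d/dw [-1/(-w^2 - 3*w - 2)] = (-2*w - 3)/(w^2 + 3*w + 2)^2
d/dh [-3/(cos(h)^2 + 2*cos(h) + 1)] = -6*sin(h)/(cos(h) + 1)^3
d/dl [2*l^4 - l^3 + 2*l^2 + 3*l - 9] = 8*l^3 - 3*l^2 + 4*l + 3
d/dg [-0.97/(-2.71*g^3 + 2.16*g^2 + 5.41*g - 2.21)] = (-7.8861*g^2 + 4.1904*g + 5.2477)/(2.71*g^3 - 2.16*g^2 - 5.41*g + 2.21)^2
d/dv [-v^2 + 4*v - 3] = 4 - 2*v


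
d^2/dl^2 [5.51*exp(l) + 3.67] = 5.51*exp(l)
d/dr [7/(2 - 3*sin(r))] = 21*cos(r)/(3*sin(r) - 2)^2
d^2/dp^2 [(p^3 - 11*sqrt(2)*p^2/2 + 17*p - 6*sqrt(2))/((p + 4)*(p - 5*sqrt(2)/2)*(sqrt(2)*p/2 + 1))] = 8*(-4*sqrt(2)*p^6 - 4*p^6 + 18*sqrt(2)*p^5 + 66*p^5 - 195*sqrt(2)*p^4 + 126*p^4 - 1045*sqrt(2)*p^3 + 573*p^3 - 1239*sqrt(2)*p^2 + 3978*p^2 - 1854*sqrt(2)*p + 5874*p - 5302*sqrt(2) - 2060)/(2*sqrt(2)*p^9 - 18*p^8 + 24*sqrt(2)*p^8 - 216*p^7 + 93*sqrt(2)*p^7 - 711*p^6 + 92*sqrt(2)*p^6 - 129*sqrt(2)*p^5 + 684*p^5 - 12*sqrt(2)*p^4 + 6894*p^4 + 470*sqrt(2)*p^3 + 4392*p^3 - 21600*p^2 - 2040*sqrt(2)*p^2 - 28800*p - 12000*sqrt(2)*p - 16000*sqrt(2))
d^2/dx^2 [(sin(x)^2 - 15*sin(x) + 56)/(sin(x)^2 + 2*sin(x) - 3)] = (17*sin(x)^4 - 253*sin(x)^3 - 335*sin(x)^2 - 823*sin(x) - 622)/((sin(x) - 1)^2*(sin(x) + 3)^3)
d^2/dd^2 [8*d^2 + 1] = 16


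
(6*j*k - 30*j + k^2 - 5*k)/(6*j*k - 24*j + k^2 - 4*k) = (k - 5)/(k - 4)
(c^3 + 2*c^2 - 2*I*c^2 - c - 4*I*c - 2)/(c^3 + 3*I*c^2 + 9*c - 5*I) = (c + 2)/(c + 5*I)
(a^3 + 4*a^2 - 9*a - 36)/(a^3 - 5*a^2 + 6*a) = (a^2 + 7*a + 12)/(a*(a - 2))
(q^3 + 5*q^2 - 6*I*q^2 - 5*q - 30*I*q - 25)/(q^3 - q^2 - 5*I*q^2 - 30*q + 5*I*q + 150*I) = (q - I)/(q - 6)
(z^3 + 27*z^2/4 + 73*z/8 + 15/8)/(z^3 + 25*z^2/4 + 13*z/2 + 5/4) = (z + 3/2)/(z + 1)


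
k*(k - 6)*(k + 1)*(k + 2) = k^4 - 3*k^3 - 16*k^2 - 12*k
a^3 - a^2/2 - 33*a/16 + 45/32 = (a - 5/4)*(a - 3/4)*(a + 3/2)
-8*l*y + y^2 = y*(-8*l + y)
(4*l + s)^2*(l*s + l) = 16*l^3*s + 16*l^3 + 8*l^2*s^2 + 8*l^2*s + l*s^3 + l*s^2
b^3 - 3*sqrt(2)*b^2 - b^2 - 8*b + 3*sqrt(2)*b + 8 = (b - 1)*(b - 4*sqrt(2))*(b + sqrt(2))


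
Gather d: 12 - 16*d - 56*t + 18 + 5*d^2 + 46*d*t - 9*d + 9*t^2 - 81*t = 5*d^2 + d*(46*t - 25) + 9*t^2 - 137*t + 30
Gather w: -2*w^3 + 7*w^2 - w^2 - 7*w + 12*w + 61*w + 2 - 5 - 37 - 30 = -2*w^3 + 6*w^2 + 66*w - 70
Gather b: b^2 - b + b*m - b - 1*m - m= b^2 + b*(m - 2) - 2*m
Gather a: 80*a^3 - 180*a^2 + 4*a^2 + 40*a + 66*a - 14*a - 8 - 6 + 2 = 80*a^3 - 176*a^2 + 92*a - 12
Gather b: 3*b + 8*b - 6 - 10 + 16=11*b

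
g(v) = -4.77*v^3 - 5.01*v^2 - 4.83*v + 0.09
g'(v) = -14.31*v^2 - 10.02*v - 4.83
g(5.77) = -1110.89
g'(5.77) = -539.07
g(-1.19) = 6.78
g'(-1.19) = -13.17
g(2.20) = -85.58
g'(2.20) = -96.13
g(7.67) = -2484.00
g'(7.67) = -923.52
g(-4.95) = 479.78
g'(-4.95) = -305.86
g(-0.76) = 2.96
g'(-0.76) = -5.48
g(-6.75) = 1271.42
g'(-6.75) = -589.19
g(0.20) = -1.11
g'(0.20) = -7.41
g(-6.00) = 879.03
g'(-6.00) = -459.87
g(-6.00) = 879.03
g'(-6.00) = -459.87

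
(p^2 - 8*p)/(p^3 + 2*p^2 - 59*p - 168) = p/(p^2 + 10*p + 21)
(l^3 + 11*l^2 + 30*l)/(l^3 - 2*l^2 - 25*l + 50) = l*(l + 6)/(l^2 - 7*l + 10)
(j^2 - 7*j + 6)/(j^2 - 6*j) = (j - 1)/j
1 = 1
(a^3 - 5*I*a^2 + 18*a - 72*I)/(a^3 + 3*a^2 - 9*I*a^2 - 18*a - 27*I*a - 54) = (a + 4*I)/(a + 3)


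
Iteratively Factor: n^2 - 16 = (n - 4)*(n + 4)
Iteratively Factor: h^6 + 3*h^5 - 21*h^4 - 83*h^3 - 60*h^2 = (h)*(h^5 + 3*h^4 - 21*h^3 - 83*h^2 - 60*h) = h*(h + 1)*(h^4 + 2*h^3 - 23*h^2 - 60*h) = h^2*(h + 1)*(h^3 + 2*h^2 - 23*h - 60) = h^2*(h + 1)*(h + 4)*(h^2 - 2*h - 15) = h^2*(h + 1)*(h + 3)*(h + 4)*(h - 5)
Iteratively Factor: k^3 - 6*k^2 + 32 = (k + 2)*(k^2 - 8*k + 16) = (k - 4)*(k + 2)*(k - 4)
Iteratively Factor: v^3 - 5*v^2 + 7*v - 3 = (v - 3)*(v^2 - 2*v + 1) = (v - 3)*(v - 1)*(v - 1)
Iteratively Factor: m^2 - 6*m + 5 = (m - 5)*(m - 1)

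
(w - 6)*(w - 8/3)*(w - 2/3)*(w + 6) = w^4 - 10*w^3/3 - 308*w^2/9 + 120*w - 64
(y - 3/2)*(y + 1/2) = y^2 - y - 3/4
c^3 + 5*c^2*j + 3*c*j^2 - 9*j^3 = (c - j)*(c + 3*j)^2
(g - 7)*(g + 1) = g^2 - 6*g - 7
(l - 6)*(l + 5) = l^2 - l - 30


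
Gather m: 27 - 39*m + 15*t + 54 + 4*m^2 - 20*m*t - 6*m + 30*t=4*m^2 + m*(-20*t - 45) + 45*t + 81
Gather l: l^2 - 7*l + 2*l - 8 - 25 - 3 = l^2 - 5*l - 36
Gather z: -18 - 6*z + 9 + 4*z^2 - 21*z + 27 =4*z^2 - 27*z + 18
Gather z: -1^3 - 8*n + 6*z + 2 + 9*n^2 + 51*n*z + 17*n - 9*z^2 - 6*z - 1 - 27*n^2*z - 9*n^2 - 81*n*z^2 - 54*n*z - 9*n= z^2*(-81*n - 9) + z*(-27*n^2 - 3*n)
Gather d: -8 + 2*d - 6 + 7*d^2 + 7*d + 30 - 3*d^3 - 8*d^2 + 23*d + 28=-3*d^3 - d^2 + 32*d + 44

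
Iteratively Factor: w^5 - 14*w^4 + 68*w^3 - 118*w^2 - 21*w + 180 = (w - 5)*(w^4 - 9*w^3 + 23*w^2 - 3*w - 36) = (w - 5)*(w - 4)*(w^3 - 5*w^2 + 3*w + 9) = (w - 5)*(w - 4)*(w - 3)*(w^2 - 2*w - 3) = (w - 5)*(w - 4)*(w - 3)*(w + 1)*(w - 3)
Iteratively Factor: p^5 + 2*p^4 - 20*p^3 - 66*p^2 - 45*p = (p + 1)*(p^4 + p^3 - 21*p^2 - 45*p) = p*(p + 1)*(p^3 + p^2 - 21*p - 45) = p*(p - 5)*(p + 1)*(p^2 + 6*p + 9) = p*(p - 5)*(p + 1)*(p + 3)*(p + 3)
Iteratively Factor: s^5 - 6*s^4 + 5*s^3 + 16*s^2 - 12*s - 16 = (s - 2)*(s^4 - 4*s^3 - 3*s^2 + 10*s + 8) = (s - 2)*(s + 1)*(s^3 - 5*s^2 + 2*s + 8) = (s - 2)^2*(s + 1)*(s^2 - 3*s - 4) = (s - 4)*(s - 2)^2*(s + 1)*(s + 1)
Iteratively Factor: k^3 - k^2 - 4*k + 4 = (k + 2)*(k^2 - 3*k + 2) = (k - 2)*(k + 2)*(k - 1)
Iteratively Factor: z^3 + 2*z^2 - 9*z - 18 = (z + 3)*(z^2 - z - 6) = (z - 3)*(z + 3)*(z + 2)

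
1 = 1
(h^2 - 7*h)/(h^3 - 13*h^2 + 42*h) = 1/(h - 6)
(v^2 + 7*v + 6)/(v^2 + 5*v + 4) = (v + 6)/(v + 4)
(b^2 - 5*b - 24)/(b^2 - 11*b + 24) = (b + 3)/(b - 3)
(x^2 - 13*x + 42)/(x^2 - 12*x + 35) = (x - 6)/(x - 5)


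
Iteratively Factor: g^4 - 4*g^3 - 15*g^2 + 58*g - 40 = (g - 1)*(g^3 - 3*g^2 - 18*g + 40) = (g - 5)*(g - 1)*(g^2 + 2*g - 8) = (g - 5)*(g - 2)*(g - 1)*(g + 4)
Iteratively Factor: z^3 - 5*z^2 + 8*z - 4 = (z - 2)*(z^2 - 3*z + 2) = (z - 2)*(z - 1)*(z - 2)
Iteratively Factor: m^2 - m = (m)*(m - 1)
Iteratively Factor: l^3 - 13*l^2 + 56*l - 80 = (l - 4)*(l^2 - 9*l + 20) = (l - 5)*(l - 4)*(l - 4)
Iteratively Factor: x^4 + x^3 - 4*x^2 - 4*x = (x - 2)*(x^3 + 3*x^2 + 2*x) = (x - 2)*(x + 2)*(x^2 + x) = (x - 2)*(x + 1)*(x + 2)*(x)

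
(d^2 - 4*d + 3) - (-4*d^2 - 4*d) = 5*d^2 + 3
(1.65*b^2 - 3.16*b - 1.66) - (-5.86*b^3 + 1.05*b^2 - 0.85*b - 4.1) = 5.86*b^3 + 0.6*b^2 - 2.31*b + 2.44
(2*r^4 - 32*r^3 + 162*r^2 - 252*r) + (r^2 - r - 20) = 2*r^4 - 32*r^3 + 163*r^2 - 253*r - 20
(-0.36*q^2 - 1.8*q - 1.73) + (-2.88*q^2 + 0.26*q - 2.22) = -3.24*q^2 - 1.54*q - 3.95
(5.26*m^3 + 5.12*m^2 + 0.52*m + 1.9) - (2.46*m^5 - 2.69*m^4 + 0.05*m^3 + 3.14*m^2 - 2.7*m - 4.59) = -2.46*m^5 + 2.69*m^4 + 5.21*m^3 + 1.98*m^2 + 3.22*m + 6.49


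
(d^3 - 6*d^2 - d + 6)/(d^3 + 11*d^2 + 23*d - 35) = (d^2 - 5*d - 6)/(d^2 + 12*d + 35)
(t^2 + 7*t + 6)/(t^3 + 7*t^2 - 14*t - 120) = (t + 1)/(t^2 + t - 20)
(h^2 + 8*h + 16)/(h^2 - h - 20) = (h + 4)/(h - 5)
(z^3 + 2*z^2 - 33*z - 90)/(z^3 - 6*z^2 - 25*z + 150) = (z + 3)/(z - 5)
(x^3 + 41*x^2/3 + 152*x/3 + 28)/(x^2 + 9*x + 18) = (3*x^2 + 23*x + 14)/(3*(x + 3))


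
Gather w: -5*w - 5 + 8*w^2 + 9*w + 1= 8*w^2 + 4*w - 4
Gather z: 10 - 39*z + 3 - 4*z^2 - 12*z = -4*z^2 - 51*z + 13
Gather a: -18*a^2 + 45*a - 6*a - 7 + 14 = -18*a^2 + 39*a + 7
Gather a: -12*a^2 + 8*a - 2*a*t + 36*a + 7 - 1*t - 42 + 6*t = -12*a^2 + a*(44 - 2*t) + 5*t - 35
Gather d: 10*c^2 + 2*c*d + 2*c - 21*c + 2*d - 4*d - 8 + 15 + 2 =10*c^2 - 19*c + d*(2*c - 2) + 9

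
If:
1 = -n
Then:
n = -1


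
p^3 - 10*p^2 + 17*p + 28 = (p - 7)*(p - 4)*(p + 1)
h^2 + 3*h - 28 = (h - 4)*(h + 7)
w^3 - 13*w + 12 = (w - 3)*(w - 1)*(w + 4)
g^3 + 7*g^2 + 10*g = g*(g + 2)*(g + 5)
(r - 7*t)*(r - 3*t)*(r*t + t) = r^3*t - 10*r^2*t^2 + r^2*t + 21*r*t^3 - 10*r*t^2 + 21*t^3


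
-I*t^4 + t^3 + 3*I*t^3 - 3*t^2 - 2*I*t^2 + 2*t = t*(t - 2)*(t - 1)*(-I*t + 1)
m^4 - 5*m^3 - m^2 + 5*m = m*(m - 5)*(m - 1)*(m + 1)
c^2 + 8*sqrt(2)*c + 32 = (c + 4*sqrt(2))^2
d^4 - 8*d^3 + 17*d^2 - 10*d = d*(d - 5)*(d - 2)*(d - 1)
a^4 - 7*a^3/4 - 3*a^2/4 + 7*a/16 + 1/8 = (a - 2)*(a - 1/2)*(a + 1/4)*(a + 1/2)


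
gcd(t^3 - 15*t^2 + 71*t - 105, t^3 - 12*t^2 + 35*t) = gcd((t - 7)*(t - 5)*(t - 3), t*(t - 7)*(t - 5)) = t^2 - 12*t + 35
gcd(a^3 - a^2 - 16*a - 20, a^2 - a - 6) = a + 2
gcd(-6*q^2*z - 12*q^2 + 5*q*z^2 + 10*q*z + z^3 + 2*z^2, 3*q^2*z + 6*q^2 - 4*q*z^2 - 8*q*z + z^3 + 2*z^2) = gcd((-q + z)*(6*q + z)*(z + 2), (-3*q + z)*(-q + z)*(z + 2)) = -q*z - 2*q + z^2 + 2*z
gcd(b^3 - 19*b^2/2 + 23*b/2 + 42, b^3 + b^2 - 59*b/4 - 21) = b^2 - 5*b/2 - 6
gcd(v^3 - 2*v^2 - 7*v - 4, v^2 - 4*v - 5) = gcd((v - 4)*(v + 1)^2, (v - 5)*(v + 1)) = v + 1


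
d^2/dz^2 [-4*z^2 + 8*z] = -8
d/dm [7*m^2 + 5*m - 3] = 14*m + 5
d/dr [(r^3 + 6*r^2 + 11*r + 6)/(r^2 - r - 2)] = (r^2 - 4*r - 16)/(r^2 - 4*r + 4)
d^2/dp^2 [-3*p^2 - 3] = -6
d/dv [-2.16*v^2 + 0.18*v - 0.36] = 0.18 - 4.32*v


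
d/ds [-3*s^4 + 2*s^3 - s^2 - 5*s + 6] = -12*s^3 + 6*s^2 - 2*s - 5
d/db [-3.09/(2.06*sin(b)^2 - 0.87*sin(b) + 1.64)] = (12.7308*sin(b) - 2.6883)*cos(b)/(2.06*sin(b)^2 - 0.87*sin(b) + 1.64)^2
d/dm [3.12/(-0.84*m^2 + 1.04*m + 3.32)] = (5.2416*m - 3.2448)/(-0.84*m^2 + 1.04*m + 3.32)^2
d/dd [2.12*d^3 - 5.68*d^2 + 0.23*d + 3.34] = 6.36*d^2 - 11.36*d + 0.23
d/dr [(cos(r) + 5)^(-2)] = 2*sin(r)/(cos(r) + 5)^3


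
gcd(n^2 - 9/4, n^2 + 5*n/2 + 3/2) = n + 3/2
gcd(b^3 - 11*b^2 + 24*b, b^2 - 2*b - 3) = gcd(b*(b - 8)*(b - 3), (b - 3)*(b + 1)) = b - 3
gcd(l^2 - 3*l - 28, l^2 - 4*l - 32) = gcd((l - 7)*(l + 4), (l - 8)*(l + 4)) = l + 4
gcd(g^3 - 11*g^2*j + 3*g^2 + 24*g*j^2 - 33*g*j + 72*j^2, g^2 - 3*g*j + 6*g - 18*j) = g - 3*j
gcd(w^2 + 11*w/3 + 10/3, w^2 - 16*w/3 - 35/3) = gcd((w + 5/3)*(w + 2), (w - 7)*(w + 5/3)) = w + 5/3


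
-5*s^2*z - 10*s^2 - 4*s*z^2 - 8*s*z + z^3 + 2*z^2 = (-5*s + z)*(s + z)*(z + 2)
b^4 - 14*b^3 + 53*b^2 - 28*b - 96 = (b - 8)*(b - 4)*(b - 3)*(b + 1)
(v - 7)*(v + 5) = v^2 - 2*v - 35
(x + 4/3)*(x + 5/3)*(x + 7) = x^3 + 10*x^2 + 209*x/9 + 140/9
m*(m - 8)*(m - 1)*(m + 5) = m^4 - 4*m^3 - 37*m^2 + 40*m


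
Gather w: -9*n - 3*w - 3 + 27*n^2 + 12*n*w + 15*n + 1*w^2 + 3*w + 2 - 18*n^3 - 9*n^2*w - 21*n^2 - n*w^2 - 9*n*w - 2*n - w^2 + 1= -18*n^3 + 6*n^2 - n*w^2 + 4*n + w*(-9*n^2 + 3*n)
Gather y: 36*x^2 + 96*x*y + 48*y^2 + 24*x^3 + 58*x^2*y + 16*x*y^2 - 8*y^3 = 24*x^3 + 36*x^2 - 8*y^3 + y^2*(16*x + 48) + y*(58*x^2 + 96*x)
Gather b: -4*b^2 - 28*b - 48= -4*b^2 - 28*b - 48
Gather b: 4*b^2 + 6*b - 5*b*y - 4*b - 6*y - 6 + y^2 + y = 4*b^2 + b*(2 - 5*y) + y^2 - 5*y - 6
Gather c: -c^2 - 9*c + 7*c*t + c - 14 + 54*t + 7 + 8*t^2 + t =-c^2 + c*(7*t - 8) + 8*t^2 + 55*t - 7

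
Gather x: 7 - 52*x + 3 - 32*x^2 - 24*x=-32*x^2 - 76*x + 10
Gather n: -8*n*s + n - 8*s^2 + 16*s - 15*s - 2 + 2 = n*(1 - 8*s) - 8*s^2 + s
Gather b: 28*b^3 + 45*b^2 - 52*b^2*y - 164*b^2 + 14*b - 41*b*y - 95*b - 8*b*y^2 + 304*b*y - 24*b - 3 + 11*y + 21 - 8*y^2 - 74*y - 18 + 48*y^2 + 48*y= 28*b^3 + b^2*(-52*y - 119) + b*(-8*y^2 + 263*y - 105) + 40*y^2 - 15*y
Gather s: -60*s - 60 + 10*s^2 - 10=10*s^2 - 60*s - 70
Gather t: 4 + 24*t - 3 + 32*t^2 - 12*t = 32*t^2 + 12*t + 1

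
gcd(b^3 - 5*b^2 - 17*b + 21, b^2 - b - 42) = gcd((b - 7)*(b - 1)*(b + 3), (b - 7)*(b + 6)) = b - 7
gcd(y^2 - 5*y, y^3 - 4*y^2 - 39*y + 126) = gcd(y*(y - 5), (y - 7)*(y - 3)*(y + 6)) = 1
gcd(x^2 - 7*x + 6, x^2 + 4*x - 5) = x - 1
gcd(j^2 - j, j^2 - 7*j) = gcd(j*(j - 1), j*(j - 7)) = j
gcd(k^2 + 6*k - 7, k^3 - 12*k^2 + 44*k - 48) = 1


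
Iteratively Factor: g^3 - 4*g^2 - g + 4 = (g - 1)*(g^2 - 3*g - 4) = (g - 1)*(g + 1)*(g - 4)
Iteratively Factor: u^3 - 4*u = (u - 2)*(u^2 + 2*u) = u*(u - 2)*(u + 2)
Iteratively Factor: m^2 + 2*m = (m)*(m + 2)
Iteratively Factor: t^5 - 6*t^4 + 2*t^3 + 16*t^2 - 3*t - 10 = (t - 1)*(t^4 - 5*t^3 - 3*t^2 + 13*t + 10) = (t - 1)*(t + 1)*(t^3 - 6*t^2 + 3*t + 10) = (t - 2)*(t - 1)*(t + 1)*(t^2 - 4*t - 5) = (t - 2)*(t - 1)*(t + 1)^2*(t - 5)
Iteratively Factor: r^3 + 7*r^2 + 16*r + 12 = (r + 2)*(r^2 + 5*r + 6) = (r + 2)*(r + 3)*(r + 2)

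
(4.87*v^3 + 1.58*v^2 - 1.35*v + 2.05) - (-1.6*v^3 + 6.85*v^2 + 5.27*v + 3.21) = 6.47*v^3 - 5.27*v^2 - 6.62*v - 1.16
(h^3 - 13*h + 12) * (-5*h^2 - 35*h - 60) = -5*h^5 - 35*h^4 + 5*h^3 + 395*h^2 + 360*h - 720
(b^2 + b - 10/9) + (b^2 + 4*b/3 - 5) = 2*b^2 + 7*b/3 - 55/9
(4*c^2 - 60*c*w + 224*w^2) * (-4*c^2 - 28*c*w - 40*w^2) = -16*c^4 + 128*c^3*w + 624*c^2*w^2 - 3872*c*w^3 - 8960*w^4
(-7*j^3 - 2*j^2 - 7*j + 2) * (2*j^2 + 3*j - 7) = -14*j^5 - 25*j^4 + 29*j^3 - 3*j^2 + 55*j - 14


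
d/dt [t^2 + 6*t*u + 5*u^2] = 2*t + 6*u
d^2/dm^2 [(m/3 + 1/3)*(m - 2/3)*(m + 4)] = 2*m + 26/9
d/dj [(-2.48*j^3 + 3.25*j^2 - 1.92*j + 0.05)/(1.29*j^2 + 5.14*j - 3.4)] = (-3.1992*j^4 - 25.4944*j^3 + 44.4778*j^2 - 22.229*j + 6.271)/(1.6641*j^4 + 13.2612*j^3 + 17.6476*j^2 - 34.952*j + 11.56)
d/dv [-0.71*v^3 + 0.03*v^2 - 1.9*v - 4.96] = -2.13*v^2 + 0.06*v - 1.9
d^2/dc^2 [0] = 0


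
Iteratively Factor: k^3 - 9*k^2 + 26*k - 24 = (k - 2)*(k^2 - 7*k + 12) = (k - 4)*(k - 2)*(k - 3)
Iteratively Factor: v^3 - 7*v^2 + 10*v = (v)*(v^2 - 7*v + 10) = v*(v - 5)*(v - 2)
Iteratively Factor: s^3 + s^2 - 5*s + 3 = (s - 1)*(s^2 + 2*s - 3) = (s - 1)*(s + 3)*(s - 1)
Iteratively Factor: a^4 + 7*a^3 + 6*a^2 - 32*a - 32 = (a + 4)*(a^3 + 3*a^2 - 6*a - 8) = (a + 4)^2*(a^2 - a - 2) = (a - 2)*(a + 4)^2*(a + 1)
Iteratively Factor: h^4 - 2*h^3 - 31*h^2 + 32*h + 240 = (h - 5)*(h^3 + 3*h^2 - 16*h - 48) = (h - 5)*(h + 4)*(h^2 - h - 12) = (h - 5)*(h + 3)*(h + 4)*(h - 4)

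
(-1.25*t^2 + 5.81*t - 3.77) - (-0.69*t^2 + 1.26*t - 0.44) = -0.56*t^2 + 4.55*t - 3.33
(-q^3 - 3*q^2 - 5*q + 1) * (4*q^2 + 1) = -4*q^5 - 12*q^4 - 21*q^3 + q^2 - 5*q + 1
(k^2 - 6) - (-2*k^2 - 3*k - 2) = 3*k^2 + 3*k - 4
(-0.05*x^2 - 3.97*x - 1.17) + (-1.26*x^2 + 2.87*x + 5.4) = -1.31*x^2 - 1.1*x + 4.23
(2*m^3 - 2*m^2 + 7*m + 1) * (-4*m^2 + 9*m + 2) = -8*m^5 + 26*m^4 - 42*m^3 + 55*m^2 + 23*m + 2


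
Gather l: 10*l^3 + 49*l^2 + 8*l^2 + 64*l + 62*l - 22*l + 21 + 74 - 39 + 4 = 10*l^3 + 57*l^2 + 104*l + 60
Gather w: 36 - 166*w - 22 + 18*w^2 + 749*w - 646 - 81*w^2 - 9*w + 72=-63*w^2 + 574*w - 560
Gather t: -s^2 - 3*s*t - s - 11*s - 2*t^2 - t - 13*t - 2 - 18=-s^2 - 12*s - 2*t^2 + t*(-3*s - 14) - 20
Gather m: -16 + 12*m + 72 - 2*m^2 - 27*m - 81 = -2*m^2 - 15*m - 25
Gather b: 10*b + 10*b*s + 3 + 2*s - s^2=b*(10*s + 10) - s^2 + 2*s + 3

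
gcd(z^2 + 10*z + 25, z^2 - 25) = z + 5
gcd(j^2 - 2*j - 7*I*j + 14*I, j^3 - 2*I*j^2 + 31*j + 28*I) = j - 7*I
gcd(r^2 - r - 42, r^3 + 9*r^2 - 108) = r + 6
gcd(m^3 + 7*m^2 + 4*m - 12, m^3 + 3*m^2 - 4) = m^2 + m - 2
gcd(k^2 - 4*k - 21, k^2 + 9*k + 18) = k + 3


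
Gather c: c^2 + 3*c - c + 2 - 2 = c^2 + 2*c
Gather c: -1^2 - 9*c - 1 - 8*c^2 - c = -8*c^2 - 10*c - 2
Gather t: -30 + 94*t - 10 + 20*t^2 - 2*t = 20*t^2 + 92*t - 40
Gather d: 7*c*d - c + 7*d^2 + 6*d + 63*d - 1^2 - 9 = -c + 7*d^2 + d*(7*c + 69) - 10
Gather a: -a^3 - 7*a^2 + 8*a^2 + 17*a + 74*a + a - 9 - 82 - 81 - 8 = -a^3 + a^2 + 92*a - 180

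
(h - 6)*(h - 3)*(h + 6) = h^3 - 3*h^2 - 36*h + 108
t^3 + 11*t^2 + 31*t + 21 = (t + 1)*(t + 3)*(t + 7)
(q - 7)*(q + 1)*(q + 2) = q^3 - 4*q^2 - 19*q - 14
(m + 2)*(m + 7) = m^2 + 9*m + 14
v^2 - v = v*(v - 1)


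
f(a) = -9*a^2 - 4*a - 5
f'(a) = -18*a - 4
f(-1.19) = -12.98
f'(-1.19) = 17.42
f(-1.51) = -19.48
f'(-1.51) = 23.18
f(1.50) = -31.25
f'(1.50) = -31.00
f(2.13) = -54.35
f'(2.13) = -42.34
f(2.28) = -60.91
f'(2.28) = -45.04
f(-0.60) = -5.84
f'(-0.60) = 6.80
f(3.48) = -127.91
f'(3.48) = -66.64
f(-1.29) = -14.82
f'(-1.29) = 19.22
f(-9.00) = -698.00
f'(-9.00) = 158.00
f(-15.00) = -1970.00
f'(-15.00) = 266.00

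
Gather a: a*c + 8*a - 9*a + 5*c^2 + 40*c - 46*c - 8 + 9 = a*(c - 1) + 5*c^2 - 6*c + 1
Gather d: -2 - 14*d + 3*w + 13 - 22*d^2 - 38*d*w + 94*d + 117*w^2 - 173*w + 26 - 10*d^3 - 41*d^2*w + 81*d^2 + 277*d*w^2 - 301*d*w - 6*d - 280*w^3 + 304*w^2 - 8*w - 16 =-10*d^3 + d^2*(59 - 41*w) + d*(277*w^2 - 339*w + 74) - 280*w^3 + 421*w^2 - 178*w + 21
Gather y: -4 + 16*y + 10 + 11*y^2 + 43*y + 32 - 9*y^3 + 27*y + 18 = -9*y^3 + 11*y^2 + 86*y + 56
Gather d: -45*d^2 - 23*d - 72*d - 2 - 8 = -45*d^2 - 95*d - 10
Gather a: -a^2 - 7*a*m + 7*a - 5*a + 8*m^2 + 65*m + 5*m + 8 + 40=-a^2 + a*(2 - 7*m) + 8*m^2 + 70*m + 48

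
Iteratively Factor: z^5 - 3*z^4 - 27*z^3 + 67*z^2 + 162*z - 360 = (z + 4)*(z^4 - 7*z^3 + z^2 + 63*z - 90) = (z - 3)*(z + 4)*(z^3 - 4*z^2 - 11*z + 30) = (z - 3)*(z - 2)*(z + 4)*(z^2 - 2*z - 15) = (z - 5)*(z - 3)*(z - 2)*(z + 4)*(z + 3)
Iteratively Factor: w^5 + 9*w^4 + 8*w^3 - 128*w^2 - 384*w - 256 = (w - 4)*(w^4 + 13*w^3 + 60*w^2 + 112*w + 64) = (w - 4)*(w + 4)*(w^3 + 9*w^2 + 24*w + 16) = (w - 4)*(w + 4)^2*(w^2 + 5*w + 4) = (w - 4)*(w + 4)^3*(w + 1)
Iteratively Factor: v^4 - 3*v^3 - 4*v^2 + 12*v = (v - 3)*(v^3 - 4*v) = (v - 3)*(v - 2)*(v^2 + 2*v) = v*(v - 3)*(v - 2)*(v + 2)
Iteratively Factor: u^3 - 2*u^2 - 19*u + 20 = (u + 4)*(u^2 - 6*u + 5) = (u - 5)*(u + 4)*(u - 1)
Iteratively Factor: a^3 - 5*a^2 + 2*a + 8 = (a - 4)*(a^2 - a - 2) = (a - 4)*(a + 1)*(a - 2)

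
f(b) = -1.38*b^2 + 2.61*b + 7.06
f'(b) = 2.61 - 2.76*b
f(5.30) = -17.87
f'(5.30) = -12.02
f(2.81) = 3.50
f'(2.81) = -5.15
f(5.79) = -24.09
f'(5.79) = -13.37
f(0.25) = 7.63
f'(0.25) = 1.92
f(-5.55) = -49.93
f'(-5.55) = 17.93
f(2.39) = 5.42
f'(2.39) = -3.99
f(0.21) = 7.55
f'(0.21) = 2.03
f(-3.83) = -23.18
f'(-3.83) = 13.18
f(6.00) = -26.96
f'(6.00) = -13.95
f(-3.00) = -13.19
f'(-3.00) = 10.89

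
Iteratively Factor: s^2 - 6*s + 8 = (s - 2)*(s - 4)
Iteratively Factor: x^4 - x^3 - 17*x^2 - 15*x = (x - 5)*(x^3 + 4*x^2 + 3*x) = x*(x - 5)*(x^2 + 4*x + 3) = x*(x - 5)*(x + 3)*(x + 1)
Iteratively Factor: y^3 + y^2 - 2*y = (y + 2)*(y^2 - y) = y*(y + 2)*(y - 1)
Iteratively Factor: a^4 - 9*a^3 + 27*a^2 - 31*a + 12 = (a - 1)*(a^3 - 8*a^2 + 19*a - 12) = (a - 3)*(a - 1)*(a^2 - 5*a + 4) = (a - 3)*(a - 1)^2*(a - 4)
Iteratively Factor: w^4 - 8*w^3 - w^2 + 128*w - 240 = (w + 4)*(w^3 - 12*w^2 + 47*w - 60) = (w - 3)*(w + 4)*(w^2 - 9*w + 20) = (w - 5)*(w - 3)*(w + 4)*(w - 4)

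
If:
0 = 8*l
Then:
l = 0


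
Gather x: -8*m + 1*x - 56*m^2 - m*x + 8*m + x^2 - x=-56*m^2 - m*x + x^2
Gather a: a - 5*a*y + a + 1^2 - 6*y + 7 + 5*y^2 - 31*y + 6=a*(2 - 5*y) + 5*y^2 - 37*y + 14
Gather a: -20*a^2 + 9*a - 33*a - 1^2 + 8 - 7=-20*a^2 - 24*a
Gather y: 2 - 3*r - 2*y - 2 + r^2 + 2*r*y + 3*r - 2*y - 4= r^2 + y*(2*r - 4) - 4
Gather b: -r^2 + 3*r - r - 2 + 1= -r^2 + 2*r - 1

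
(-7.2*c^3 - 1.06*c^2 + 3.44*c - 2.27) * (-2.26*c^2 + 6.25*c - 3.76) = 16.272*c^5 - 42.6044*c^4 + 12.6726*c^3 + 30.6158*c^2 - 27.1219*c + 8.5352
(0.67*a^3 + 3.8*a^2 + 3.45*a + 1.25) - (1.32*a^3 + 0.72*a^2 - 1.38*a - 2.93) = -0.65*a^3 + 3.08*a^2 + 4.83*a + 4.18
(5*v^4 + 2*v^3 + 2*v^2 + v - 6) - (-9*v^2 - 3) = 5*v^4 + 2*v^3 + 11*v^2 + v - 3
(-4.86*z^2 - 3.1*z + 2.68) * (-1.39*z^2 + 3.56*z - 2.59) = 6.7554*z^4 - 12.9926*z^3 - 2.1738*z^2 + 17.5698*z - 6.9412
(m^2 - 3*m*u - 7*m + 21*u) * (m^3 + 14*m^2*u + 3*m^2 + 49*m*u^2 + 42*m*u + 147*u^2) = m^5 + 11*m^4*u - 4*m^4 + 7*m^3*u^2 - 44*m^3*u - 21*m^3 - 147*m^2*u^3 - 28*m^2*u^2 - 231*m^2*u + 588*m*u^3 - 147*m*u^2 + 3087*u^3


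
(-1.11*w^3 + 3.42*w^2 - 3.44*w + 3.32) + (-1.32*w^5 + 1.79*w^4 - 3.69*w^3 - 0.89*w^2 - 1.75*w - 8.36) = -1.32*w^5 + 1.79*w^4 - 4.8*w^3 + 2.53*w^2 - 5.19*w - 5.04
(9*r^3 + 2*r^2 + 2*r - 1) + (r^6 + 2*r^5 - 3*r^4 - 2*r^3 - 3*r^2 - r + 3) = r^6 + 2*r^5 - 3*r^4 + 7*r^3 - r^2 + r + 2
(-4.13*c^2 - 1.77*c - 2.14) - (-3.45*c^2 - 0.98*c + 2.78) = -0.68*c^2 - 0.79*c - 4.92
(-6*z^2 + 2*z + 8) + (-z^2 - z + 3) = -7*z^2 + z + 11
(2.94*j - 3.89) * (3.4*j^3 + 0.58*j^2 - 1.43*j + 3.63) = 9.996*j^4 - 11.5208*j^3 - 6.4604*j^2 + 16.2349*j - 14.1207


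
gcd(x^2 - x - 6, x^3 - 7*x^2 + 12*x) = x - 3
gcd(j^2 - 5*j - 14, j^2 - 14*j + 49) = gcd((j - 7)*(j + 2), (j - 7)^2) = j - 7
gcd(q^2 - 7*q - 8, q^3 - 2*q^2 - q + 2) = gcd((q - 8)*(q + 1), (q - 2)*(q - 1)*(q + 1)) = q + 1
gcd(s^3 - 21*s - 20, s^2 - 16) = s + 4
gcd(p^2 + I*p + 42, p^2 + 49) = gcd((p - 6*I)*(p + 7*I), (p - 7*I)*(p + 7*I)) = p + 7*I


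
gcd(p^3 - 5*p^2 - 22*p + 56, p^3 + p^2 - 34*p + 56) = p - 2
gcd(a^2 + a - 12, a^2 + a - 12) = a^2 + a - 12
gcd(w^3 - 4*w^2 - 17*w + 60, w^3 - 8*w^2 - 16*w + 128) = w + 4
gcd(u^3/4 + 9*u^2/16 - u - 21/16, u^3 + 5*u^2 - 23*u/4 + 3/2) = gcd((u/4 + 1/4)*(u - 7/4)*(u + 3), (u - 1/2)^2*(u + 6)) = 1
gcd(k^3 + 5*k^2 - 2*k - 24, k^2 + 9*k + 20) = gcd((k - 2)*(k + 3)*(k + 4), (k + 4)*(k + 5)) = k + 4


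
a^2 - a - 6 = (a - 3)*(a + 2)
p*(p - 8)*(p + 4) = p^3 - 4*p^2 - 32*p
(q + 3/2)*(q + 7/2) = q^2 + 5*q + 21/4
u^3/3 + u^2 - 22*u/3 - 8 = (u/3 + 1/3)*(u - 4)*(u + 6)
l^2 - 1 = (l - 1)*(l + 1)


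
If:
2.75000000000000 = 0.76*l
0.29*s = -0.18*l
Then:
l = 3.62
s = -2.25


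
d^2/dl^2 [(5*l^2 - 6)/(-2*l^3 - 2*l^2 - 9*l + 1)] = 2*(-20*l^6 + 414*l^4 + 212*l^3 + 366*l^2 + 360*l + 493)/(8*l^9 + 24*l^8 + 132*l^7 + 212*l^6 + 570*l^5 + 366*l^4 + 627*l^3 - 237*l^2 + 27*l - 1)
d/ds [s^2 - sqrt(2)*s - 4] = 2*s - sqrt(2)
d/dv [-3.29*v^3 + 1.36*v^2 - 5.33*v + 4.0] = -9.87*v^2 + 2.72*v - 5.33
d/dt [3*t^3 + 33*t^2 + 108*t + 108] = 9*t^2 + 66*t + 108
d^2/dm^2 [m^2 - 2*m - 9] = 2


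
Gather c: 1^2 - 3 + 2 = 0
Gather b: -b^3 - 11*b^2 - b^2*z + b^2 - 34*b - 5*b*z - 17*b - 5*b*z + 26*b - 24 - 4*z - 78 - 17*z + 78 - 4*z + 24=-b^3 + b^2*(-z - 10) + b*(-10*z - 25) - 25*z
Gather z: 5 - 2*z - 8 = -2*z - 3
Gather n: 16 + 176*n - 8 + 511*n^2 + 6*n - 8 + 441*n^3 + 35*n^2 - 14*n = 441*n^3 + 546*n^2 + 168*n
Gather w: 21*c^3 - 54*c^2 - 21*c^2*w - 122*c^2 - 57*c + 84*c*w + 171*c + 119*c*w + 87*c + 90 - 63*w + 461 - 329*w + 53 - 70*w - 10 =21*c^3 - 176*c^2 + 201*c + w*(-21*c^2 + 203*c - 462) + 594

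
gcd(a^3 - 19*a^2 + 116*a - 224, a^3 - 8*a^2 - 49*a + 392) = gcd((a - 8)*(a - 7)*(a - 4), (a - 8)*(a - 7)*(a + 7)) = a^2 - 15*a + 56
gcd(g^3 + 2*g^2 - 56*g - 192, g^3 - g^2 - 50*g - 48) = g^2 - 2*g - 48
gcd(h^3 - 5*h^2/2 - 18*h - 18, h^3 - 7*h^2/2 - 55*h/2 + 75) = h - 6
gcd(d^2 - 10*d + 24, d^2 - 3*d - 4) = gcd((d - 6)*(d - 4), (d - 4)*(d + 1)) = d - 4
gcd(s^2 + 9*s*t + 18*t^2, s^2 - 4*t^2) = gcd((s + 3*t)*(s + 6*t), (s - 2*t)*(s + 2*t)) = 1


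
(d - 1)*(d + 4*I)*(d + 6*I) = d^3 - d^2 + 10*I*d^2 - 24*d - 10*I*d + 24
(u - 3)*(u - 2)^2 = u^3 - 7*u^2 + 16*u - 12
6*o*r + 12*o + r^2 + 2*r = (6*o + r)*(r + 2)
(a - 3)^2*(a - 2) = a^3 - 8*a^2 + 21*a - 18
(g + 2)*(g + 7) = g^2 + 9*g + 14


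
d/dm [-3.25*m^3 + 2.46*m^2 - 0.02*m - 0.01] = -9.75*m^2 + 4.92*m - 0.02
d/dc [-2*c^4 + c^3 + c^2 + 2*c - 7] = -8*c^3 + 3*c^2 + 2*c + 2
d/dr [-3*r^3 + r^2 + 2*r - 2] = -9*r^2 + 2*r + 2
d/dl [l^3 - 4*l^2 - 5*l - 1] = 3*l^2 - 8*l - 5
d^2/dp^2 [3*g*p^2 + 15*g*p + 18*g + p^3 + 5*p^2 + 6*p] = 6*g + 6*p + 10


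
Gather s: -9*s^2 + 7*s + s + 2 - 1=-9*s^2 + 8*s + 1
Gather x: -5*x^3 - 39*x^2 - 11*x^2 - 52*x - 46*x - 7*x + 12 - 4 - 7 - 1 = -5*x^3 - 50*x^2 - 105*x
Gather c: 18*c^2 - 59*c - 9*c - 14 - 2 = 18*c^2 - 68*c - 16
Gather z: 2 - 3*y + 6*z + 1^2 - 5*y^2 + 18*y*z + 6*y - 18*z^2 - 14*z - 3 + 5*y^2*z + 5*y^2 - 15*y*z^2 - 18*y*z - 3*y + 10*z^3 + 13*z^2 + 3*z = 10*z^3 + z^2*(-15*y - 5) + z*(5*y^2 - 5)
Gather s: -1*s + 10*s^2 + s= 10*s^2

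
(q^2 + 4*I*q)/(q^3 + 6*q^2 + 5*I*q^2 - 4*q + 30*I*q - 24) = q/(q^2 + q*(6 + I) + 6*I)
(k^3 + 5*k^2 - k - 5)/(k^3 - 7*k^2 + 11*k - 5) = (k^2 + 6*k + 5)/(k^2 - 6*k + 5)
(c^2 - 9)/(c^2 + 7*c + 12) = (c - 3)/(c + 4)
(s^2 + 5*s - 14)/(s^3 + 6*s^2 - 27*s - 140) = (s - 2)/(s^2 - s - 20)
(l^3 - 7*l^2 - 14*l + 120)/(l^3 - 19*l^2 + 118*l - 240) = (l + 4)/(l - 8)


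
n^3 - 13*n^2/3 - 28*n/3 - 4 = (n - 6)*(n + 2/3)*(n + 1)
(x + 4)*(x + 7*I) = x^2 + 4*x + 7*I*x + 28*I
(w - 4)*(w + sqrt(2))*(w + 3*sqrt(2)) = w^3 - 4*w^2 + 4*sqrt(2)*w^2 - 16*sqrt(2)*w + 6*w - 24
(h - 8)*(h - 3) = h^2 - 11*h + 24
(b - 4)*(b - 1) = b^2 - 5*b + 4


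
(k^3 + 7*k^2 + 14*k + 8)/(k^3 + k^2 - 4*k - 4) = (k + 4)/(k - 2)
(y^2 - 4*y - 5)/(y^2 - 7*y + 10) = (y + 1)/(y - 2)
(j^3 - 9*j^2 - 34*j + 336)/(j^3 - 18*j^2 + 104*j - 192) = (j^2 - j - 42)/(j^2 - 10*j + 24)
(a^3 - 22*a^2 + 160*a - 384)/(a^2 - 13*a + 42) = (a^2 - 16*a + 64)/(a - 7)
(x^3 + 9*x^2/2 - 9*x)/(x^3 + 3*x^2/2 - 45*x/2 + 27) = x/(x - 3)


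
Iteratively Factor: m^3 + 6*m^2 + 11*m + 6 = (m + 3)*(m^2 + 3*m + 2) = (m + 1)*(m + 3)*(m + 2)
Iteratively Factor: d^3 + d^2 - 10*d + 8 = (d - 1)*(d^2 + 2*d - 8) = (d - 1)*(d + 4)*(d - 2)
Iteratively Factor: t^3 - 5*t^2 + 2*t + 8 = (t + 1)*(t^2 - 6*t + 8) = (t - 2)*(t + 1)*(t - 4)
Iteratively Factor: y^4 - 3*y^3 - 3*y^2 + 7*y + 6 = (y + 1)*(y^3 - 4*y^2 + y + 6) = (y - 3)*(y + 1)*(y^2 - y - 2) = (y - 3)*(y + 1)^2*(y - 2)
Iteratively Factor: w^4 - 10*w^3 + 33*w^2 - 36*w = (w - 3)*(w^3 - 7*w^2 + 12*w) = w*(w - 3)*(w^2 - 7*w + 12) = w*(w - 4)*(w - 3)*(w - 3)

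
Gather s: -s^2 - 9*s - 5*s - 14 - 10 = -s^2 - 14*s - 24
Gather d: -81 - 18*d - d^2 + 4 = -d^2 - 18*d - 77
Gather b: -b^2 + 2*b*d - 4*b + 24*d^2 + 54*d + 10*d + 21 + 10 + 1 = -b^2 + b*(2*d - 4) + 24*d^2 + 64*d + 32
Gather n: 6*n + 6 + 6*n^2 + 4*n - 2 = 6*n^2 + 10*n + 4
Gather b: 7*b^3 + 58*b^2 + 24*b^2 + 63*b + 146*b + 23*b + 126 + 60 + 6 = 7*b^3 + 82*b^2 + 232*b + 192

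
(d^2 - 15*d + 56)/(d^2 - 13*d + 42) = (d - 8)/(d - 6)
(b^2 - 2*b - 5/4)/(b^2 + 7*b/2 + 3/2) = (b - 5/2)/(b + 3)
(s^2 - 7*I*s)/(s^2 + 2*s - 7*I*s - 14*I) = s/(s + 2)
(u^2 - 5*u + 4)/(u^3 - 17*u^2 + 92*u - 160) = (u - 1)/(u^2 - 13*u + 40)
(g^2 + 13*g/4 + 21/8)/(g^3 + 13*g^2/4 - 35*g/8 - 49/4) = (2*g + 3)/(2*g^2 + 3*g - 14)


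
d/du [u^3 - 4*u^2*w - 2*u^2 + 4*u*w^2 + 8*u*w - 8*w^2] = 3*u^2 - 8*u*w - 4*u + 4*w^2 + 8*w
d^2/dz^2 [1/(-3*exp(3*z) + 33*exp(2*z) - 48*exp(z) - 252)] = (-2*(3*exp(2*z) - 22*exp(z) + 16)^2*exp(z) + (9*exp(2*z) - 44*exp(z) + 16)*(exp(3*z) - 11*exp(2*z) + 16*exp(z) + 84))*exp(z)/(3*(exp(3*z) - 11*exp(2*z) + 16*exp(z) + 84)^3)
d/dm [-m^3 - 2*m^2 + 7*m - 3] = -3*m^2 - 4*m + 7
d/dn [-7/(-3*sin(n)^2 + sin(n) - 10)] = 7*(1 - 6*sin(n))*cos(n)/(3*sin(n)^2 - sin(n) + 10)^2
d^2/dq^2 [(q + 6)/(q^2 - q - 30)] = 2*((-3*q - 5)*(-q^2 + q + 30) - (q + 6)*(2*q - 1)^2)/(-q^2 + q + 30)^3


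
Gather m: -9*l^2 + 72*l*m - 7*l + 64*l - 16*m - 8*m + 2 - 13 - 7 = -9*l^2 + 57*l + m*(72*l - 24) - 18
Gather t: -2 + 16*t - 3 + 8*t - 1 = 24*t - 6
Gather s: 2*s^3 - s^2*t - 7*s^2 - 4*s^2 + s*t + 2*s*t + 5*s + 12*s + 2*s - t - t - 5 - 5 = 2*s^3 + s^2*(-t - 11) + s*(3*t + 19) - 2*t - 10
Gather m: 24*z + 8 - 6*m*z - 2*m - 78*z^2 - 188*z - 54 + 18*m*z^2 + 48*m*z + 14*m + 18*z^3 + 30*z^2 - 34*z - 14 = m*(18*z^2 + 42*z + 12) + 18*z^3 - 48*z^2 - 198*z - 60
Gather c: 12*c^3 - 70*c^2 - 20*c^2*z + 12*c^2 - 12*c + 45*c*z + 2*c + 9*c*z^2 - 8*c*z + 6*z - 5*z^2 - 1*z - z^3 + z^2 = 12*c^3 + c^2*(-20*z - 58) + c*(9*z^2 + 37*z - 10) - z^3 - 4*z^2 + 5*z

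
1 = 1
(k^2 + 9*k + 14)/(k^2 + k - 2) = (k + 7)/(k - 1)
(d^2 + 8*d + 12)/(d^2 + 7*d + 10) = (d + 6)/(d + 5)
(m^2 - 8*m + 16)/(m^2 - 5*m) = (m^2 - 8*m + 16)/(m*(m - 5))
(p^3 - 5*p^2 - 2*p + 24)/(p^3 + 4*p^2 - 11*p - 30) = (p - 4)/(p + 5)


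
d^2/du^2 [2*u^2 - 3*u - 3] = 4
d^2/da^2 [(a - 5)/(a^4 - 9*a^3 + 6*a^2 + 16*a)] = 4*(3*a^7 - 61*a^6 + 468*a^5 - 1455*a^4 + 1090*a^3 + 810*a^2 - 720*a - 640)/(a^3*(a^9 - 27*a^8 + 261*a^7 - 1005*a^6 + 702*a^5 + 3492*a^4 - 4200*a^3 - 5184*a^2 + 4608*a + 4096))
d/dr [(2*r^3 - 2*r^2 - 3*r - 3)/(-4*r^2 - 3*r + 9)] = 4*(-2*r^4 - 3*r^3 + 12*r^2 - 15*r - 9)/(16*r^4 + 24*r^3 - 63*r^2 - 54*r + 81)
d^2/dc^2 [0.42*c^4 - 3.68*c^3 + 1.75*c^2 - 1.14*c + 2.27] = 5.04*c^2 - 22.08*c + 3.5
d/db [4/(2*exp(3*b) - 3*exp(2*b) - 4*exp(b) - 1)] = (-24*exp(2*b) + 24*exp(b) + 16)*exp(b)/(-2*exp(3*b) + 3*exp(2*b) + 4*exp(b) + 1)^2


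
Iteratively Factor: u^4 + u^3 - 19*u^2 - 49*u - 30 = (u - 5)*(u^3 + 6*u^2 + 11*u + 6) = (u - 5)*(u + 1)*(u^2 + 5*u + 6) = (u - 5)*(u + 1)*(u + 3)*(u + 2)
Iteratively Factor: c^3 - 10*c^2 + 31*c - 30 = (c - 5)*(c^2 - 5*c + 6) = (c - 5)*(c - 3)*(c - 2)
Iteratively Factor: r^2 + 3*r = (r)*(r + 3)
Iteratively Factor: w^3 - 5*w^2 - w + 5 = (w - 5)*(w^2 - 1) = (w - 5)*(w + 1)*(w - 1)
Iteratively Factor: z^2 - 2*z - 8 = (z - 4)*(z + 2)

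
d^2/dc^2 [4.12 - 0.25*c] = 0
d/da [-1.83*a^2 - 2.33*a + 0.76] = -3.66*a - 2.33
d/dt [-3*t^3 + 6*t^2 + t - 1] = -9*t^2 + 12*t + 1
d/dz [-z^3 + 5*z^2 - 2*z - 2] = -3*z^2 + 10*z - 2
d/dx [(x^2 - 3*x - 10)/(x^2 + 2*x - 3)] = (5*x^2 + 14*x + 29)/(x^4 + 4*x^3 - 2*x^2 - 12*x + 9)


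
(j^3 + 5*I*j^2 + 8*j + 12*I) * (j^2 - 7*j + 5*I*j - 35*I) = j^5 - 7*j^4 + 10*I*j^4 - 17*j^3 - 70*I*j^3 + 119*j^2 + 52*I*j^2 - 60*j - 364*I*j + 420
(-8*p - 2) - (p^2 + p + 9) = -p^2 - 9*p - 11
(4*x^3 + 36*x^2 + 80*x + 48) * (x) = 4*x^4 + 36*x^3 + 80*x^2 + 48*x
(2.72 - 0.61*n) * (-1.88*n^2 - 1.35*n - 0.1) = 1.1468*n^3 - 4.2901*n^2 - 3.611*n - 0.272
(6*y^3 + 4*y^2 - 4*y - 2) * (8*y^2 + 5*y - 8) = 48*y^5 + 62*y^4 - 60*y^3 - 68*y^2 + 22*y + 16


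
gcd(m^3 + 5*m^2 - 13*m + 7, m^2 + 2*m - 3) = m - 1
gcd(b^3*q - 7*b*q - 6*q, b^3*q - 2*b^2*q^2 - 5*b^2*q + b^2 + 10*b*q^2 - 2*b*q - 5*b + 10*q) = 1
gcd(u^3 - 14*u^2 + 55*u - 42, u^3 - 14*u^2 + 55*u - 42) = u^3 - 14*u^2 + 55*u - 42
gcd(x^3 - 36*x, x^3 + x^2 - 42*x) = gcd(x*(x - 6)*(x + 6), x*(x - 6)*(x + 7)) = x^2 - 6*x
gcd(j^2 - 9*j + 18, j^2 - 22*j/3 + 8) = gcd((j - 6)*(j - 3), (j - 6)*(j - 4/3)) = j - 6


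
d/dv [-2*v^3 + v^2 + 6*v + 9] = -6*v^2 + 2*v + 6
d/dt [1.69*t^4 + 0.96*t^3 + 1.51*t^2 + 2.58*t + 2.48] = 6.76*t^3 + 2.88*t^2 + 3.02*t + 2.58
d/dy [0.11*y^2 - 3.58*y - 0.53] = 0.22*y - 3.58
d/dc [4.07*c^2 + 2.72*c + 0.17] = 8.14*c + 2.72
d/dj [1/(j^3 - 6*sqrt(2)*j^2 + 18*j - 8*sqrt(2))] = 3*(-j^2 + 4*sqrt(2)*j - 6)/(j^3 - 6*sqrt(2)*j^2 + 18*j - 8*sqrt(2))^2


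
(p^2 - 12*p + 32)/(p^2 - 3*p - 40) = (p - 4)/(p + 5)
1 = 1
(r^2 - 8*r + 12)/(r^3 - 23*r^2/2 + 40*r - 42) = 2/(2*r - 7)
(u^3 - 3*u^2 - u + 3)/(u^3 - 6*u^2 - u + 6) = (u - 3)/(u - 6)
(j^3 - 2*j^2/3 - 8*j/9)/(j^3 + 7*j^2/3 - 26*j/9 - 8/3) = j/(j + 3)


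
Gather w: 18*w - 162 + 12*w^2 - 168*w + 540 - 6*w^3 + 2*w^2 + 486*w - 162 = -6*w^3 + 14*w^2 + 336*w + 216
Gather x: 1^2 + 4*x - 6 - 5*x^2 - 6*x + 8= -5*x^2 - 2*x + 3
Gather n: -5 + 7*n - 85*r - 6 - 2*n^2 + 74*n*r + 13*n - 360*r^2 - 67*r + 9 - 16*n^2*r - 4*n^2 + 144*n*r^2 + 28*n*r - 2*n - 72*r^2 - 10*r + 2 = n^2*(-16*r - 6) + n*(144*r^2 + 102*r + 18) - 432*r^2 - 162*r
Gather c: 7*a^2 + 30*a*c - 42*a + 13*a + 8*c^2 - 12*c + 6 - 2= 7*a^2 - 29*a + 8*c^2 + c*(30*a - 12) + 4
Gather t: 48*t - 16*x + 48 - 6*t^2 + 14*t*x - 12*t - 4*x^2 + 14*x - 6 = -6*t^2 + t*(14*x + 36) - 4*x^2 - 2*x + 42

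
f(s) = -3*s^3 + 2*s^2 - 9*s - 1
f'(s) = -9*s^2 + 4*s - 9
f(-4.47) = 347.14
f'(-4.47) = -206.71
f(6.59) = -832.03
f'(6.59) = -373.49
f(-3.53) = 187.65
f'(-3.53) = -135.27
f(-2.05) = 51.70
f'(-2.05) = -55.02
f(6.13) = -672.06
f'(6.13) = -322.67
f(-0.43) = 3.48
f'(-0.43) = -12.38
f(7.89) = -1421.01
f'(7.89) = -537.71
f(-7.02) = 1198.59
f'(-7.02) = -480.60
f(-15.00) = 10709.00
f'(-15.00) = -2094.00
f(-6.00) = 773.00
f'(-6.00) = -357.00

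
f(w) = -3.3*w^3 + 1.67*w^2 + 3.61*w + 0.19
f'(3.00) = -75.47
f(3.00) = -63.05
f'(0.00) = 3.61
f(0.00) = 0.19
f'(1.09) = -4.51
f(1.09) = 1.84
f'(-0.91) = -7.63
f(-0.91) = 0.77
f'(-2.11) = -47.51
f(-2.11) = 31.01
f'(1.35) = -9.92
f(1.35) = -0.01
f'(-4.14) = -179.90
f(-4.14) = 248.03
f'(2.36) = -43.65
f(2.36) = -25.37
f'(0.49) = 2.87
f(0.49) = 1.97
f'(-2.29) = -55.96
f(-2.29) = 40.31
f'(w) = -9.9*w^2 + 3.34*w + 3.61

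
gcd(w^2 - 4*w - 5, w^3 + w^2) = w + 1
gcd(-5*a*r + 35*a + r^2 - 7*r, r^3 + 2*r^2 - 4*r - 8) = 1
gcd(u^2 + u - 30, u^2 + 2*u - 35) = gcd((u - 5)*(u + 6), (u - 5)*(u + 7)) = u - 5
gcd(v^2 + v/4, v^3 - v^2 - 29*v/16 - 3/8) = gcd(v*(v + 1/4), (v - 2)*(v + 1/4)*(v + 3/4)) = v + 1/4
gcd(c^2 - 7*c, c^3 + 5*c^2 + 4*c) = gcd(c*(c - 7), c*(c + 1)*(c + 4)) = c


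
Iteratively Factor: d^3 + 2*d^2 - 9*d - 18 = (d - 3)*(d^2 + 5*d + 6) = (d - 3)*(d + 2)*(d + 3)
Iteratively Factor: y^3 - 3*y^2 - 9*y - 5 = (y - 5)*(y^2 + 2*y + 1) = (y - 5)*(y + 1)*(y + 1)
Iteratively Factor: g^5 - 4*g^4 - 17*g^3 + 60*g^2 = (g - 5)*(g^4 + g^3 - 12*g^2) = (g - 5)*(g - 3)*(g^3 + 4*g^2) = (g - 5)*(g - 3)*(g + 4)*(g^2) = g*(g - 5)*(g - 3)*(g + 4)*(g)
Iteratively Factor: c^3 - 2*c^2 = (c)*(c^2 - 2*c) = c^2*(c - 2)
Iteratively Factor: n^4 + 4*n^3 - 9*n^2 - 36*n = (n + 3)*(n^3 + n^2 - 12*n) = n*(n + 3)*(n^2 + n - 12) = n*(n + 3)*(n + 4)*(n - 3)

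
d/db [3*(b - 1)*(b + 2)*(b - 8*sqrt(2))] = 9*b^2 - 48*sqrt(2)*b + 6*b - 24*sqrt(2) - 6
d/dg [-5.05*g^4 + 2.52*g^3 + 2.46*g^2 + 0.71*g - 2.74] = -20.2*g^3 + 7.56*g^2 + 4.92*g + 0.71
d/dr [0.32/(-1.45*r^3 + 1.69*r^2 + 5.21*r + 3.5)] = (1.392*r^2 - 1.0816*r - 1.6672)/(-1.45*r^3 + 1.69*r^2 + 5.21*r + 3.5)^2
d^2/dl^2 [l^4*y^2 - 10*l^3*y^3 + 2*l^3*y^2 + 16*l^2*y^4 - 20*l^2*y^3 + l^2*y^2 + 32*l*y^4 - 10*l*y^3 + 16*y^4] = y^2*(12*l^2 - 60*l*y + 12*l + 32*y^2 - 40*y + 2)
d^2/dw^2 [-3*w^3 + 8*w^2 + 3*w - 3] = 16 - 18*w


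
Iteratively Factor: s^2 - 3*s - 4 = (s - 4)*(s + 1)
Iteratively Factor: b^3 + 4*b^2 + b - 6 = (b + 3)*(b^2 + b - 2) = (b - 1)*(b + 3)*(b + 2)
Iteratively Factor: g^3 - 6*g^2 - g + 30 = (g + 2)*(g^2 - 8*g + 15) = (g - 3)*(g + 2)*(g - 5)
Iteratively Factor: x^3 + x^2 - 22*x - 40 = (x - 5)*(x^2 + 6*x + 8) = (x - 5)*(x + 4)*(x + 2)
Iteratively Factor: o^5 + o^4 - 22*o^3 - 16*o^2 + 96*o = (o - 4)*(o^4 + 5*o^3 - 2*o^2 - 24*o) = (o - 4)*(o - 2)*(o^3 + 7*o^2 + 12*o) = o*(o - 4)*(o - 2)*(o^2 + 7*o + 12) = o*(o - 4)*(o - 2)*(o + 3)*(o + 4)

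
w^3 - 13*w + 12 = (w - 3)*(w - 1)*(w + 4)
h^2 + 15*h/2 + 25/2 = (h + 5/2)*(h + 5)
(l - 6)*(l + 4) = l^2 - 2*l - 24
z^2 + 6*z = z*(z + 6)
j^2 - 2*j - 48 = (j - 8)*(j + 6)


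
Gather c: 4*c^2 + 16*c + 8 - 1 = 4*c^2 + 16*c + 7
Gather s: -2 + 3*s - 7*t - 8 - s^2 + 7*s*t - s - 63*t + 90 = -s^2 + s*(7*t + 2) - 70*t + 80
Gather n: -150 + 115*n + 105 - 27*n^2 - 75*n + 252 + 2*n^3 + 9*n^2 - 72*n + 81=2*n^3 - 18*n^2 - 32*n + 288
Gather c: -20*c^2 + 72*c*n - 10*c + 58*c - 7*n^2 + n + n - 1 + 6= -20*c^2 + c*(72*n + 48) - 7*n^2 + 2*n + 5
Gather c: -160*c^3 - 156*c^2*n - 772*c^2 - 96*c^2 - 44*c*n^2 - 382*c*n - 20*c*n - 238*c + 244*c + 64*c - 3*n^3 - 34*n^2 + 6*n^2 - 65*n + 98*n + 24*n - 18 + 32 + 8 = -160*c^3 + c^2*(-156*n - 868) + c*(-44*n^2 - 402*n + 70) - 3*n^3 - 28*n^2 + 57*n + 22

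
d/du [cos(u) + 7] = -sin(u)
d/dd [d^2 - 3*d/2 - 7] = 2*d - 3/2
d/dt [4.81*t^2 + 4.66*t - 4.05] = 9.62*t + 4.66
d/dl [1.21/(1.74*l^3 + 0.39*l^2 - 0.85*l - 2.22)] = (-6.3162*l^2 - 0.9438*l + 1.0285)/(1.74*l^3 + 0.39*l^2 - 0.85*l - 2.22)^2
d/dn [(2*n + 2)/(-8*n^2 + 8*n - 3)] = 2*(8*n^2 + 16*n - 11)/(64*n^4 - 128*n^3 + 112*n^2 - 48*n + 9)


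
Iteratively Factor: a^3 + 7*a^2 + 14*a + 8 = (a + 4)*(a^2 + 3*a + 2) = (a + 2)*(a + 4)*(a + 1)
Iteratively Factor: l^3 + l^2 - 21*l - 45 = (l - 5)*(l^2 + 6*l + 9) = (l - 5)*(l + 3)*(l + 3)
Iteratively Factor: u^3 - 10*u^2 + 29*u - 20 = (u - 5)*(u^2 - 5*u + 4) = (u - 5)*(u - 4)*(u - 1)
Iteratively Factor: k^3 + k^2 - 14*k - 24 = (k + 2)*(k^2 - k - 12) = (k - 4)*(k + 2)*(k + 3)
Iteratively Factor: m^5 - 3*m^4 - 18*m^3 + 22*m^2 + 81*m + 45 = (m - 5)*(m^4 + 2*m^3 - 8*m^2 - 18*m - 9) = (m - 5)*(m + 1)*(m^3 + m^2 - 9*m - 9) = (m - 5)*(m + 1)*(m + 3)*(m^2 - 2*m - 3) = (m - 5)*(m - 3)*(m + 1)*(m + 3)*(m + 1)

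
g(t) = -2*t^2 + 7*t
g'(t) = 7 - 4*t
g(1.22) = 5.56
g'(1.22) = 2.12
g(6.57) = -40.34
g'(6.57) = -19.28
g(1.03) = 5.09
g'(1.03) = 2.88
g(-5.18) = -89.92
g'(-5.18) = 27.72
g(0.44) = 2.69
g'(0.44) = 5.24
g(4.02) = -4.18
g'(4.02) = -9.08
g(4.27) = -6.58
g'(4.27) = -10.08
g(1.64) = 6.10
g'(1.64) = 0.44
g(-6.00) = -114.00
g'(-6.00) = 31.00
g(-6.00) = -114.00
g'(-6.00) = 31.00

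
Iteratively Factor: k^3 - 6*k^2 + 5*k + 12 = (k - 3)*(k^2 - 3*k - 4) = (k - 3)*(k + 1)*(k - 4)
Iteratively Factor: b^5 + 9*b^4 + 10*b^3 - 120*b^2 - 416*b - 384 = (b + 4)*(b^4 + 5*b^3 - 10*b^2 - 80*b - 96) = (b - 4)*(b + 4)*(b^3 + 9*b^2 + 26*b + 24) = (b - 4)*(b + 3)*(b + 4)*(b^2 + 6*b + 8) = (b - 4)*(b + 2)*(b + 3)*(b + 4)*(b + 4)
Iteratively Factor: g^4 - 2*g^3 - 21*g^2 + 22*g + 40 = (g + 4)*(g^3 - 6*g^2 + 3*g + 10) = (g - 2)*(g + 4)*(g^2 - 4*g - 5) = (g - 5)*(g - 2)*(g + 4)*(g + 1)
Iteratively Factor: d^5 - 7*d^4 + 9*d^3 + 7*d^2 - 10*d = (d - 1)*(d^4 - 6*d^3 + 3*d^2 + 10*d) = (d - 2)*(d - 1)*(d^3 - 4*d^2 - 5*d) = (d - 2)*(d - 1)*(d + 1)*(d^2 - 5*d) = (d - 5)*(d - 2)*(d - 1)*(d + 1)*(d)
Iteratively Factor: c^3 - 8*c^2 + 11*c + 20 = (c - 4)*(c^2 - 4*c - 5) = (c - 4)*(c + 1)*(c - 5)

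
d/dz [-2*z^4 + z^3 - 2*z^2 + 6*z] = -8*z^3 + 3*z^2 - 4*z + 6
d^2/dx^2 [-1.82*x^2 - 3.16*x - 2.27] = -3.64000000000000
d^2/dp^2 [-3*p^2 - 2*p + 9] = -6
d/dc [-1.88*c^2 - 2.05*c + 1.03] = -3.76*c - 2.05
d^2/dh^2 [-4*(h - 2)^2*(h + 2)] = 16 - 24*h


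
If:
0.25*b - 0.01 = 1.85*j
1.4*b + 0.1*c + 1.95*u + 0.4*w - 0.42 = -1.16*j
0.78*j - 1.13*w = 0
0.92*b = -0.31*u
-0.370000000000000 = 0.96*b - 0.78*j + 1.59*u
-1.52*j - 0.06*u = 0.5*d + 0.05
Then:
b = 0.10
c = 8.34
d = -0.09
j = 0.01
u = -0.29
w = 0.01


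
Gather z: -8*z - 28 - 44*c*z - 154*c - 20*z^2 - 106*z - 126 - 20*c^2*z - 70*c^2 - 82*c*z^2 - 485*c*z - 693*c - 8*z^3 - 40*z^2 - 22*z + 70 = -70*c^2 - 847*c - 8*z^3 + z^2*(-82*c - 60) + z*(-20*c^2 - 529*c - 136) - 84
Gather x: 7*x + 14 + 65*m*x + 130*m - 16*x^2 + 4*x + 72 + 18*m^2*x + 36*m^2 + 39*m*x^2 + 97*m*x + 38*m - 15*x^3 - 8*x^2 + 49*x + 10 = 36*m^2 + 168*m - 15*x^3 + x^2*(39*m - 24) + x*(18*m^2 + 162*m + 60) + 96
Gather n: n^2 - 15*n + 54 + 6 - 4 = n^2 - 15*n + 56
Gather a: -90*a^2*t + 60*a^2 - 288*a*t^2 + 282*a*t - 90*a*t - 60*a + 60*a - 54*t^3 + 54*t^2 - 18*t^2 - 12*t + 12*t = a^2*(60 - 90*t) + a*(-288*t^2 + 192*t) - 54*t^3 + 36*t^2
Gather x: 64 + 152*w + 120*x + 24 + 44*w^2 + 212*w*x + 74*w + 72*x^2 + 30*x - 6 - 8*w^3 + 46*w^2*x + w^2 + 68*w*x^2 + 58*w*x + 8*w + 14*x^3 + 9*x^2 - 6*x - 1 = -8*w^3 + 45*w^2 + 234*w + 14*x^3 + x^2*(68*w + 81) + x*(46*w^2 + 270*w + 144) + 81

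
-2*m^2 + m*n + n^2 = (-m + n)*(2*m + n)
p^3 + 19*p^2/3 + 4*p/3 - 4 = (p - 2/3)*(p + 1)*(p + 6)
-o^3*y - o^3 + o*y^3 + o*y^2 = (-o + y)*(o + y)*(o*y + o)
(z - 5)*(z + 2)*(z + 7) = z^3 + 4*z^2 - 31*z - 70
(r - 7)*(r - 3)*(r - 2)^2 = r^4 - 14*r^3 + 65*r^2 - 124*r + 84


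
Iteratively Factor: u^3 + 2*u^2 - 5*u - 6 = (u + 3)*(u^2 - u - 2) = (u + 1)*(u + 3)*(u - 2)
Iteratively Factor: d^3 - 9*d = (d + 3)*(d^2 - 3*d) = (d - 3)*(d + 3)*(d)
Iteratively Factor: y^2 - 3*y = (y)*(y - 3)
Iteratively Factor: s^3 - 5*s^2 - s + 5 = (s - 5)*(s^2 - 1) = (s - 5)*(s + 1)*(s - 1)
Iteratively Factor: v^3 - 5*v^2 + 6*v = (v - 3)*(v^2 - 2*v) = (v - 3)*(v - 2)*(v)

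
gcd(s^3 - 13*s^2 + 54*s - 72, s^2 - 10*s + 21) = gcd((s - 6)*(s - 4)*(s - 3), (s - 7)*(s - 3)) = s - 3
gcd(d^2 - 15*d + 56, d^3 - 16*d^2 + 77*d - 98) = d - 7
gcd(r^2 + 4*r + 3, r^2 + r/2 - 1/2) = r + 1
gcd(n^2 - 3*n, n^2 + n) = n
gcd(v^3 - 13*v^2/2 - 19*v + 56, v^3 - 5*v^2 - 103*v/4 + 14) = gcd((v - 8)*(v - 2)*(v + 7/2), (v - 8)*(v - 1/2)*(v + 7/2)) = v^2 - 9*v/2 - 28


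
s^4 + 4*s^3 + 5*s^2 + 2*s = s*(s + 1)^2*(s + 2)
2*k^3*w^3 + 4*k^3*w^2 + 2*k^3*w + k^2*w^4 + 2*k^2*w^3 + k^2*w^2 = w*(2*k + w)*(k*w + k)^2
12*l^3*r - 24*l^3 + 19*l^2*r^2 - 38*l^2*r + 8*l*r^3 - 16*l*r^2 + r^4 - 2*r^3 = (l + r)*(3*l + r)*(4*l + r)*(r - 2)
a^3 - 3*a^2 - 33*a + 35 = (a - 7)*(a - 1)*(a + 5)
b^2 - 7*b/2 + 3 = (b - 2)*(b - 3/2)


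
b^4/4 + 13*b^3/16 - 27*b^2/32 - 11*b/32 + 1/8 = (b/4 + 1)*(b - 1)*(b - 1/4)*(b + 1/2)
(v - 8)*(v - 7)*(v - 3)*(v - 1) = v^4 - 19*v^3 + 119*v^2 - 269*v + 168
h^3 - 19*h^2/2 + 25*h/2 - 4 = (h - 8)*(h - 1)*(h - 1/2)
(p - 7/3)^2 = p^2 - 14*p/3 + 49/9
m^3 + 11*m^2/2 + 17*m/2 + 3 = (m + 1/2)*(m + 2)*(m + 3)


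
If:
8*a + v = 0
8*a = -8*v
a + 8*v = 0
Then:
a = 0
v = 0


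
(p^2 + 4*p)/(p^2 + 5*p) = (p + 4)/(p + 5)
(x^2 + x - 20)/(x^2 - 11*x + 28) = (x + 5)/(x - 7)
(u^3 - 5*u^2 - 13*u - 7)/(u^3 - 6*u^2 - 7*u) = (u + 1)/u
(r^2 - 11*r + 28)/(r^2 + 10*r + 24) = (r^2 - 11*r + 28)/(r^2 + 10*r + 24)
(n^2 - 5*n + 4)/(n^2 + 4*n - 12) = (n^2 - 5*n + 4)/(n^2 + 4*n - 12)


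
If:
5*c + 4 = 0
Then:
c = -4/5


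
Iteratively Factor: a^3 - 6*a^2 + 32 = (a + 2)*(a^2 - 8*a + 16) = (a - 4)*(a + 2)*(a - 4)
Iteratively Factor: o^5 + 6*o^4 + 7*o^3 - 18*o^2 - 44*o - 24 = (o - 2)*(o^4 + 8*o^3 + 23*o^2 + 28*o + 12) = (o - 2)*(o + 1)*(o^3 + 7*o^2 + 16*o + 12) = (o - 2)*(o + 1)*(o + 3)*(o^2 + 4*o + 4) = (o - 2)*(o + 1)*(o + 2)*(o + 3)*(o + 2)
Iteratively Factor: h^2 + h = (h + 1)*(h)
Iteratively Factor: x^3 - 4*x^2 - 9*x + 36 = (x + 3)*(x^2 - 7*x + 12) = (x - 3)*(x + 3)*(x - 4)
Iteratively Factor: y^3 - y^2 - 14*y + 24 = (y + 4)*(y^2 - 5*y + 6) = (y - 3)*(y + 4)*(y - 2)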